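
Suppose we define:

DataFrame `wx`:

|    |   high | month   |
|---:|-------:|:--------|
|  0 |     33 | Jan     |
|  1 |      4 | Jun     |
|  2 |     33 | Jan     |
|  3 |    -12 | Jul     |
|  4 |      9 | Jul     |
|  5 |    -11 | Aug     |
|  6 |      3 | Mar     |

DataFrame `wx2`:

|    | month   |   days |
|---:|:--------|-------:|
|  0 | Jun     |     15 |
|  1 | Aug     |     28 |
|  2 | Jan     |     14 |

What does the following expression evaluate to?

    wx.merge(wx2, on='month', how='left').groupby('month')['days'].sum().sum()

71.0

merge on 'month' (how='left') → 7 rows:
   high month  days
0    33   Jan  14.0
1     4   Jun  15.0
2    33   Jan  14.0
3   -12   Jul   NaN
4     9   Jul   NaN
5   -11   Aug  28.0
6     3   Mar   NaN
group by month, sum of days:
month
Aug    28.0
Jan    28.0
Jul     0.0
Jun    15.0
Mar     0.0
Name: days, dtype: float64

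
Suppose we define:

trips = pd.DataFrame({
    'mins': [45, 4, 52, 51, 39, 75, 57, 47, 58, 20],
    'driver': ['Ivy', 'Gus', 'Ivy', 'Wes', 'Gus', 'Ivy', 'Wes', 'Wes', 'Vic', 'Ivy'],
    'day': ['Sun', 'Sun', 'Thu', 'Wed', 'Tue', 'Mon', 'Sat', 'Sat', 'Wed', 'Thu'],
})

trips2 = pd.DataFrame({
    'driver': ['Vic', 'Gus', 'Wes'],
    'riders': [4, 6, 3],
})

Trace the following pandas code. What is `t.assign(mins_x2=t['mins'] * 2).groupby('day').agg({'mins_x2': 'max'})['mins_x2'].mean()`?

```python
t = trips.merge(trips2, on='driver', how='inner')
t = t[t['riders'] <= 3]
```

108.0

merge on 'driver' (how='inner') → 6 rows:
   mins driver  day  riders
0     4    Gus  Sun       6
1    51    Wes  Wed       3
2    39    Gus  Tue       6
3    57    Wes  Sat       3
4    47    Wes  Sat       3
5    58    Vic  Wed       4
filter rows where riders <= 3:
   mins driver  day  riders
1    51    Wes  Wed       3
3    57    Wes  Sat       3
4    47    Wes  Sat       3
add column mins_x2 = t['mins'] * 2:
   mins driver  day  riders  mins_x2
1    51    Wes  Wed       3      102
3    57    Wes  Sat       3      114
4    47    Wes  Sat       3       94
group by day, max of mins_x2:
     mins_x2
day         
Sat      114
Wed      102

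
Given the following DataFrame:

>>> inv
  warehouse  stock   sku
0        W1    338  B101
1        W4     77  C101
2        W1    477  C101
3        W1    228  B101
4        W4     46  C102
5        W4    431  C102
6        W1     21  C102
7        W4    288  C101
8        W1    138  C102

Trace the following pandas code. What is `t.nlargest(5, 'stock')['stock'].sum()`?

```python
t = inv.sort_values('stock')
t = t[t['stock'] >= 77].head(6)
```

sort by stock:
  warehouse  stock   sku
6        W1     21  C102
4        W4     46  C102
1        W4     77  C101
8        W1    138  C102
3        W1    228  B101
7        W4    288  C101
0        W1    338  B101
5        W4    431  C102
2        W1    477  C101
filter rows where stock >= 77:
  warehouse  stock   sku
1        W4     77  C101
8        W1    138  C102
3        W1    228  B101
7        W4    288  C101
0        W1    338  B101
5        W4    431  C102
2        W1    477  C101
take first 6 rows:
  warehouse  stock   sku
1        W4     77  C101
8        W1    138  C102
3        W1    228  B101
7        W4    288  C101
0        W1    338  B101
5        W4    431  C102
take 5 rows with largest stock:
  warehouse  stock   sku
5        W4    431  C102
0        W1    338  B101
7        W4    288  C101
3        W1    228  B101
8        W1    138  C102
The sum of column 'stock' is 1423.

1423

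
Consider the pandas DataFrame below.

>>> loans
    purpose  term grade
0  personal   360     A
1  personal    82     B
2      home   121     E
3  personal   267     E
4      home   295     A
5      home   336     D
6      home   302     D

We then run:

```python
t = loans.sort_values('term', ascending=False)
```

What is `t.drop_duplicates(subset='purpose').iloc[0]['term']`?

sort by term descending:
    purpose  term grade
0  personal   360     A
5      home   336     D
6      home   302     D
4      home   295     A
3  personal   267     E
2      home   121     E
1  personal    82     B
drop duplicate purpose (keep=first):
    purpose  term grade
0  personal   360     A
5      home   336     D
Hence 360.

360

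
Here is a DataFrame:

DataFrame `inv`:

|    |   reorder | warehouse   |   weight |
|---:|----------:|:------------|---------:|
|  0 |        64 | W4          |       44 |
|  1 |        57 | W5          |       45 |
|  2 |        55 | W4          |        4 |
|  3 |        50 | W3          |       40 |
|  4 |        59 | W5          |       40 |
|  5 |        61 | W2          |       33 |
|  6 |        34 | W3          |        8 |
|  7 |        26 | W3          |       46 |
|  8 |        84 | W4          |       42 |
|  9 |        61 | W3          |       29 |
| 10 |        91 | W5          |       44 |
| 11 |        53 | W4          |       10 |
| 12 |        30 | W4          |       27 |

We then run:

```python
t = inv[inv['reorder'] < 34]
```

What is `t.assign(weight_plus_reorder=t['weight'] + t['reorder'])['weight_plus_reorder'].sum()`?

129

filter rows where reorder < 34:
    reorder warehouse  weight
7        26        W3      46
12       30        W4      27
add column weight_plus_reorder = t['weight'] + t['reorder']:
    reorder warehouse  weight  weight_plus_reorder
7        26        W3      46                   72
12       30        W4      27                   57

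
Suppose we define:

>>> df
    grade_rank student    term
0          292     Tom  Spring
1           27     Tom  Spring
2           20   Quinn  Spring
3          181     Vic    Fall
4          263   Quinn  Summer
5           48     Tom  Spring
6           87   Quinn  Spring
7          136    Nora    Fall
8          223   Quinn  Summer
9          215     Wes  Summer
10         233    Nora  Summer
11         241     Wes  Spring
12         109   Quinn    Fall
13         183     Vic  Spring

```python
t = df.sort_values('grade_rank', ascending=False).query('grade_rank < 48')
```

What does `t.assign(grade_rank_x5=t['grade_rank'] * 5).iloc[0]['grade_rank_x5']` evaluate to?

sort by grade_rank descending:
    grade_rank student    term
0          292     Tom  Spring
4          263   Quinn  Summer
11         241     Wes  Spring
10         233    Nora  Summer
8          223   Quinn  Summer
9          215     Wes  Summer
13         183     Vic  Spring
3          181     Vic    Fall
7          136    Nora    Fall
12         109   Quinn    Fall
6           87   Quinn  Spring
5           48     Tom  Spring
1           27     Tom  Spring
2           20   Quinn  Spring
filter rows where grade_rank < 48:
   grade_rank student    term
1          27     Tom  Spring
2          20   Quinn  Spring
add column grade_rank_x5 = t['grade_rank'] * 5:
   grade_rank student    term  grade_rank_x5
1          27     Tom  Spring            135
2          20   Quinn  Spring            100

135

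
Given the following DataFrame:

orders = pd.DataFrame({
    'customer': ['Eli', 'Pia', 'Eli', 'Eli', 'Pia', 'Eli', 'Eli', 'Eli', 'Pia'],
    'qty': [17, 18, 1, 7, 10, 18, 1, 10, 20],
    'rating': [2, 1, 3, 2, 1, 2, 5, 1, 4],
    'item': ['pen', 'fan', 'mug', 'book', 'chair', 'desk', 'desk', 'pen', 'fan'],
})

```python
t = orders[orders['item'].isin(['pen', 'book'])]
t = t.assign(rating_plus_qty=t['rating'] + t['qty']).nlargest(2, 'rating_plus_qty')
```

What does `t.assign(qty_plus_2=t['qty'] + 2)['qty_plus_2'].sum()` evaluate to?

31

filter rows where item in ['pen', 'book']:
  customer  qty  rating  item
0      Eli   17       2   pen
3      Eli    7       2  book
7      Eli   10       1   pen
add column rating_plus_qty = t['rating'] + t['qty']:
  customer  qty  rating  item  rating_plus_qty
0      Eli   17       2   pen               19
3      Eli    7       2  book                9
7      Eli   10       1   pen               11
take 2 rows with largest rating_plus_qty:
  customer  qty  rating item  rating_plus_qty
0      Eli   17       2  pen               19
7      Eli   10       1  pen               11
add column qty_plus_2 = t['qty'] + 2:
  customer  qty  rating item  rating_plus_qty  qty_plus_2
0      Eli   17       2  pen               19          19
7      Eli   10       1  pen               11          12
The sum of column 'qty_plus_2' is 31.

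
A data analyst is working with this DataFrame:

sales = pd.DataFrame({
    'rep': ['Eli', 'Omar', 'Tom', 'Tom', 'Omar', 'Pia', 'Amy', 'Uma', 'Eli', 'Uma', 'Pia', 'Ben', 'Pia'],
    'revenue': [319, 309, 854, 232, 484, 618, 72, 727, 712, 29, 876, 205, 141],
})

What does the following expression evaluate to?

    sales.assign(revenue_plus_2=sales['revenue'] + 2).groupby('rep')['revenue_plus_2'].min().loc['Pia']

add column revenue_plus_2 = sales['revenue'] + 2:
     rep  revenue  revenue_plus_2
0    Eli      319             321
1   Omar      309             311
2    Tom      854             856
3    Tom      232             234
4   Omar      484             486
5    Pia      618             620
6    Amy       72              74
7    Uma      727             729
8    Eli      712             714
9    Uma       29              31
10   Pia      876             878
11   Ben      205             207
12   Pia      141             143
group by rep, min of revenue_plus_2:
rep
Amy      74
Ben     207
Eli     321
Omar    311
Pia     143
Tom     234
Uma      31
Name: revenue_plus_2, dtype: int64
Hence 143.

143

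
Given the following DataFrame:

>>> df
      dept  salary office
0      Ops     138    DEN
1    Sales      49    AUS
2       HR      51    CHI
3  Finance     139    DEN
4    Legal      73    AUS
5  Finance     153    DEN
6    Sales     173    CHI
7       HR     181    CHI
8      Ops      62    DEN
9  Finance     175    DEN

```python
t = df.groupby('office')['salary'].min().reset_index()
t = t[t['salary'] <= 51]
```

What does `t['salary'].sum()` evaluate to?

group by office, min of salary:
office
AUS    49
CHI    51
DEN    62
Name: salary, dtype: int64
reset_index():
  office  salary
0    AUS      49
1    CHI      51
2    DEN      62
filter rows where salary <= 51:
  office  salary
0    AUS      49
1    CHI      51
Then the sum of column 'salary': 100

100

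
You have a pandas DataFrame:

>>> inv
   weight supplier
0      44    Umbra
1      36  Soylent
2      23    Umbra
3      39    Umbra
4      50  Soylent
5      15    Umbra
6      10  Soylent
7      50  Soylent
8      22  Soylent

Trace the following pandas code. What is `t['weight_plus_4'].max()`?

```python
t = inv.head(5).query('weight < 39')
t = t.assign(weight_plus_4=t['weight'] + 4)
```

40

take first 5 rows:
   weight supplier
0      44    Umbra
1      36  Soylent
2      23    Umbra
3      39    Umbra
4      50  Soylent
filter rows where weight < 39:
   weight supplier
1      36  Soylent
2      23    Umbra
add column weight_plus_4 = t['weight'] + 4:
   weight supplier  weight_plus_4
1      36  Soylent             40
2      23    Umbra             27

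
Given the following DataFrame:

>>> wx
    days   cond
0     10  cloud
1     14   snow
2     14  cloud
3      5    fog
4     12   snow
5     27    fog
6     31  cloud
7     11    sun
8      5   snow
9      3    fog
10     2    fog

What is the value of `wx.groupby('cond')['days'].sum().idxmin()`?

group by cond, sum of days:
cond
cloud    55
fog      37
snow     31
sun      11
Name: days, dtype: int64

sun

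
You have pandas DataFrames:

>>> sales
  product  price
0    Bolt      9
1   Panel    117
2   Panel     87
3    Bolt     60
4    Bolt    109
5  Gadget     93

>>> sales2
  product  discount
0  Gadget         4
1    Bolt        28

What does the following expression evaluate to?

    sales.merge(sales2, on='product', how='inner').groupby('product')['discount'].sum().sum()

88

merge on 'product' (how='inner') → 4 rows:
  product  price  discount
0    Bolt      9        28
1    Bolt     60        28
2    Bolt    109        28
3  Gadget     93         4
group by product, sum of discount:
product
Bolt      84
Gadget     4
Name: discount, dtype: int64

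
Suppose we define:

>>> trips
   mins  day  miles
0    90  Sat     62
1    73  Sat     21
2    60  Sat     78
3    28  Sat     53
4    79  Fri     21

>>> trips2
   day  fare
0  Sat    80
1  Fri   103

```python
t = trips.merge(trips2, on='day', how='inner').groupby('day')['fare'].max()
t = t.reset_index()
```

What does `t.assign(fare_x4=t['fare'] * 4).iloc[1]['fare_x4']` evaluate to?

merge on 'day' (how='inner') → 5 rows:
   mins  day  miles  fare
0    90  Sat     62    80
1    73  Sat     21    80
2    60  Sat     78    80
3    28  Sat     53    80
4    79  Fri     21   103
group by day, max of fare:
day
Fri    103
Sat     80
Name: fare, dtype: int64
reset_index():
   day  fare
0  Fri   103
1  Sat    80
add column fare_x4 = t['fare'] * 4:
   day  fare  fare_x4
0  Fri   103      412
1  Sat    80      320
value at position 1, column 'fare_x4' → 320

320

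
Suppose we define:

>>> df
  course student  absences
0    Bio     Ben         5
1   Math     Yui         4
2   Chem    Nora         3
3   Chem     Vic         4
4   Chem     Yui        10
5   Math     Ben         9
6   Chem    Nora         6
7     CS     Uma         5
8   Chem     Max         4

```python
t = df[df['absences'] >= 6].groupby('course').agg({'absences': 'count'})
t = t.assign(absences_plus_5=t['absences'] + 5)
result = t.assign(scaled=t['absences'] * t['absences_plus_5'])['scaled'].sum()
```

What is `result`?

filter rows where absences >= 6:
  course student  absences
4   Chem     Yui        10
5   Math     Ben         9
6   Chem    Nora         6
group by course, count of absences:
        absences
course          
Chem           2
Math           1
add column absences_plus_5 = t['absences'] + 5:
        absences  absences_plus_5
course                           
Chem           2                7
Math           1                6
add column scaled = t['absences'] * t['absences_plus_5']:
        absences  absences_plus_5  scaled
course                                   
Chem           2                7      14
Math           1                6       6
Then the sum of column 'scaled': 20

20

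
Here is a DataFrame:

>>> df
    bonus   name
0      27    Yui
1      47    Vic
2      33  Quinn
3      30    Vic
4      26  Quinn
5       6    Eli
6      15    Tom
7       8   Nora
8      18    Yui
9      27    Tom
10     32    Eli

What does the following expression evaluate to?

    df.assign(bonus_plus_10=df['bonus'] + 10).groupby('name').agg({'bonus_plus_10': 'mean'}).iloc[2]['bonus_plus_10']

39.5

add column bonus_plus_10 = df['bonus'] + 10:
    bonus   name  bonus_plus_10
0      27    Yui             37
1      47    Vic             57
2      33  Quinn             43
3      30    Vic             40
4      26  Quinn             36
5       6    Eli             16
6      15    Tom             25
7       8   Nora             18
8      18    Yui             28
9      27    Tom             37
10     32    Eli             42
group by name, mean of bonus_plus_10:
       bonus_plus_10
name                
Eli             29.0
Nora            18.0
Quinn           39.5
Tom             31.0
Vic             48.5
Yui             32.5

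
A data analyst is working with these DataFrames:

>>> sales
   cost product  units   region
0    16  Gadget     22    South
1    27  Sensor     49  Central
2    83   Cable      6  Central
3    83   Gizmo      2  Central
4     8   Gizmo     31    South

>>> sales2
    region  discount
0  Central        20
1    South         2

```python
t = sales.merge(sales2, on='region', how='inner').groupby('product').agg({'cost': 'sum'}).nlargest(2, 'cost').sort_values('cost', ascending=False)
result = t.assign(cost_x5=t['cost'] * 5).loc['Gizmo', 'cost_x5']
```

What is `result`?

455

merge on 'region' (how='inner') → 5 rows:
   cost product  units   region  discount
0    16  Gadget     22    South         2
1    27  Sensor     49  Central        20
2    83   Cable      6  Central        20
3    83   Gizmo      2  Central        20
4     8   Gizmo     31    South         2
group by product, sum of cost:
         cost
product      
Cable      83
Gadget     16
Gizmo      91
Sensor     27
take 2 rows with largest cost:
         cost
product      
Gizmo      91
Cable      83
sort by cost descending:
         cost
product      
Gizmo      91
Cable      83
add column cost_x5 = t['cost'] * 5:
         cost  cost_x5
product               
Gizmo      91      455
Cable      83      415
The value at row 'Gizmo', column 'cost_x5' is 455.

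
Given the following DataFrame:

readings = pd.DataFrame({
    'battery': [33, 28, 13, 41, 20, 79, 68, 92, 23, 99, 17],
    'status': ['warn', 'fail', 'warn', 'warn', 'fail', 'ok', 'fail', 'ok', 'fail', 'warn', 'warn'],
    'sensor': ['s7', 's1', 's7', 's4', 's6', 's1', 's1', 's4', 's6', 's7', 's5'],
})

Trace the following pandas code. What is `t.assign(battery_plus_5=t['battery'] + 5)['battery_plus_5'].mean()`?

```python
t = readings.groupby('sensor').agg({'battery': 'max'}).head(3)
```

67.6666666667

group by sensor, max of battery:
        battery
sensor         
s1           79
s4           92
s5           17
s6           23
s7           99
take first 3 rows:
        battery
sensor         
s1           79
s4           92
s5           17
add column battery_plus_5 = t['battery'] + 5:
        battery  battery_plus_5
sensor                         
s1           79              84
s4           92              97
s5           17              22
mean of column 'battery_plus_5' → 67.6666666667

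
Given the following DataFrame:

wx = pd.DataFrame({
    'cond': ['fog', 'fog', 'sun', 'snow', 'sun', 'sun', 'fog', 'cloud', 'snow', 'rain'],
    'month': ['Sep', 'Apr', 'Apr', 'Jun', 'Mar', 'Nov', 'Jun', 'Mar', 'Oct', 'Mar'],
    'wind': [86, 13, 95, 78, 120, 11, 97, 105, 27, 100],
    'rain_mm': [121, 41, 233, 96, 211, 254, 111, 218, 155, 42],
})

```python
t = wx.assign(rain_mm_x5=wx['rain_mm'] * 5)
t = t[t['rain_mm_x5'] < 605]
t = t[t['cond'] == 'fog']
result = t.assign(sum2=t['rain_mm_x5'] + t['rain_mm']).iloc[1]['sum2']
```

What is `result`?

add column rain_mm_x5 = wx['rain_mm'] * 5:
    cond month  wind  rain_mm  rain_mm_x5
0    fog   Sep    86      121         605
1    fog   Apr    13       41         205
2    sun   Apr    95      233        1165
3   snow   Jun    78       96         480
4    sun   Mar   120      211        1055
5    sun   Nov    11      254        1270
6    fog   Jun    97      111         555
7  cloud   Mar   105      218        1090
8   snow   Oct    27      155         775
9   rain   Mar   100       42         210
filter rows where rain_mm_x5 < 605:
   cond month  wind  rain_mm  rain_mm_x5
1   fog   Apr    13       41         205
3  snow   Jun    78       96         480
6   fog   Jun    97      111         555
9  rain   Mar   100       42         210
filter rows where cond == 'fog':
  cond month  wind  rain_mm  rain_mm_x5
1  fog   Apr    13       41         205
6  fog   Jun    97      111         555
add column sum2 = t['rain_mm_x5'] + t['rain_mm']:
  cond month  wind  rain_mm  rain_mm_x5  sum2
1  fog   Apr    13       41         205   246
6  fog   Jun    97      111         555   666

666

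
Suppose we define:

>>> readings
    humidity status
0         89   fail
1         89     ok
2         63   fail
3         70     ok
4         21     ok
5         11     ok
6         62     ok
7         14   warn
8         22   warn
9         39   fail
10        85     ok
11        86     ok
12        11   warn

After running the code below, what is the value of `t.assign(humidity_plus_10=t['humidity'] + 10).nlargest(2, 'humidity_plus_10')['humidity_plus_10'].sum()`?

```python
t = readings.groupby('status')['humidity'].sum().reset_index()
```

635

group by status, sum of humidity:
status
fail    191
ok      424
warn     47
Name: humidity, dtype: int64
reset_index():
  status  humidity
0   fail       191
1     ok       424
2   warn        47
add column humidity_plus_10 = t['humidity'] + 10:
  status  humidity  humidity_plus_10
0   fail       191               201
1     ok       424               434
2   warn        47                57
take 2 rows with largest humidity_plus_10:
  status  humidity  humidity_plus_10
1     ok       424               434
0   fail       191               201
Finally, sum of column 'humidity_plus_10' = 635.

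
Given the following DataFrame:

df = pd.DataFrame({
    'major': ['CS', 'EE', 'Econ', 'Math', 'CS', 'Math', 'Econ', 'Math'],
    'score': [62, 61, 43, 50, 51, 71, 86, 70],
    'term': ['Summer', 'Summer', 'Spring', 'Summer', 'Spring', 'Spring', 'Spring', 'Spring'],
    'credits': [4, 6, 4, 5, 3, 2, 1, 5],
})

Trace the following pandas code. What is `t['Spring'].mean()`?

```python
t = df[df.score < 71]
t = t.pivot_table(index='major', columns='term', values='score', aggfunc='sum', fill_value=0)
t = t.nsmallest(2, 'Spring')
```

21.5

filter rows where score < 71:
  major  score    term  credits
0    CS     62  Summer        4
1    EE     61  Summer        6
2  Econ     43  Spring        4
3  Math     50  Summer        5
4    CS     51  Spring        3
7  Math     70  Spring        5
pivot: rows=major, cols=term, sum(score):
term   Spring  Summer
major                
CS         51      62
EE          0      61
Econ       43       0
Math       70      50
take 2 rows with smallest Spring:
term   Spring  Summer
major                
EE          0      61
Econ       43       0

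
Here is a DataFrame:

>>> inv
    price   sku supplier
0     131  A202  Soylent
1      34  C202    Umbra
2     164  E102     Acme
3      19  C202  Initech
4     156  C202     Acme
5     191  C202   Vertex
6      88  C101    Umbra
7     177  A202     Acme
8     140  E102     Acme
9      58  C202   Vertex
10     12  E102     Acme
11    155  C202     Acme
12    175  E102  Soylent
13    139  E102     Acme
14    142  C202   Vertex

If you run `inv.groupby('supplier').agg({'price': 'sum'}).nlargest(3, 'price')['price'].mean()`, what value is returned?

546.666666667

group by supplier, sum of price:
          price
supplier       
Acme        943
Initech      19
Soylent     306
Umbra       122
Vertex      391
take 3 rows with largest price:
          price
supplier       
Acme        943
Vertex      391
Soylent     306
Then the mean of column 'price': 546.666666667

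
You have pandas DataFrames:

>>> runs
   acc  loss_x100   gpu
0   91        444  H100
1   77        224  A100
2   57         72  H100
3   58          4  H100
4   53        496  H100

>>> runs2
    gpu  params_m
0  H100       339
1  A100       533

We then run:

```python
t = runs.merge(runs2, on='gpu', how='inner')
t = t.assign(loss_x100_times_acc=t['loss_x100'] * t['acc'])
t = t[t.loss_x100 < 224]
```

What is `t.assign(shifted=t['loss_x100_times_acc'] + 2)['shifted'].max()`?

4106

merge on 'gpu' (how='inner') → 5 rows:
   acc  loss_x100   gpu  params_m
0   91        444  H100       339
1   77        224  A100       533
2   57         72  H100       339
3   58          4  H100       339
4   53        496  H100       339
add column loss_x100_times_acc = t['loss_x100'] * t['acc']:
   acc  loss_x100   gpu  params_m  loss_x100_times_acc
0   91        444  H100       339                40404
1   77        224  A100       533                17248
2   57         72  H100       339                 4104
3   58          4  H100       339                  232
4   53        496  H100       339                26288
filter rows where loss_x100 < 224:
   acc  loss_x100   gpu  params_m  loss_x100_times_acc
2   57         72  H100       339                 4104
3   58          4  H100       339                  232
add column shifted = t['loss_x100_times_acc'] + 2:
   acc  loss_x100   gpu  params_m  loss_x100_times_acc  shifted
2   57         72  H100       339                 4104     4106
3   58          4  H100       339                  232      234
So max() = 4106.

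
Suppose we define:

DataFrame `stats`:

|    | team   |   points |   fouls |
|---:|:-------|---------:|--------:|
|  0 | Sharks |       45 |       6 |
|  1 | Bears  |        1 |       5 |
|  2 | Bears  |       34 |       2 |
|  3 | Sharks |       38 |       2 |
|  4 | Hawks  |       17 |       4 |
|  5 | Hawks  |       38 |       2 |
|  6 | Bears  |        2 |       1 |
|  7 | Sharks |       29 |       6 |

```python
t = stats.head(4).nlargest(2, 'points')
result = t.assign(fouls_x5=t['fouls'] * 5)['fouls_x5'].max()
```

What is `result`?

30

take first 4 rows:
     team  points  fouls
0  Sharks      45      6
1   Bears       1      5
2   Bears      34      2
3  Sharks      38      2
take 2 rows with largest points:
     team  points  fouls
0  Sharks      45      6
3  Sharks      38      2
add column fouls_x5 = t['fouls'] * 5:
     team  points  fouls  fouls_x5
0  Sharks      45      6        30
3  Sharks      38      2        10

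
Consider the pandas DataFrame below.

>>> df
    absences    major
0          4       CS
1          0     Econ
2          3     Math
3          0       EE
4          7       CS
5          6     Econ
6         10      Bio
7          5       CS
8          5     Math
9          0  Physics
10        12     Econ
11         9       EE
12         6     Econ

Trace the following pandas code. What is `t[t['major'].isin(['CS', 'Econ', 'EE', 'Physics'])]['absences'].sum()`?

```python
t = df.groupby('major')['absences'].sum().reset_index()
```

group by major, sum of absences:
major
Bio        10
CS         16
EE          9
Econ       24
Math        8
Physics     0
Name: absences, dtype: int64
reset_index():
     major  absences
0      Bio        10
1       CS        16
2       EE         9
3     Econ        24
4     Math         8
5  Physics         0
filter rows where major in ['CS', 'Econ', 'EE', 'Physics']:
     major  absences
1       CS        16
2       EE         9
3     Econ        24
5  Physics         0

49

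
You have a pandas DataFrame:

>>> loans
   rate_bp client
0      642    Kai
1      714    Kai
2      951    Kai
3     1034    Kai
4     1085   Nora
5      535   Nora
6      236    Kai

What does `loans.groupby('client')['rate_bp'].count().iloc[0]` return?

group by client, count of rate_bp:
client
Kai     5
Nora    2
Name: rate_bp, dtype: int64

5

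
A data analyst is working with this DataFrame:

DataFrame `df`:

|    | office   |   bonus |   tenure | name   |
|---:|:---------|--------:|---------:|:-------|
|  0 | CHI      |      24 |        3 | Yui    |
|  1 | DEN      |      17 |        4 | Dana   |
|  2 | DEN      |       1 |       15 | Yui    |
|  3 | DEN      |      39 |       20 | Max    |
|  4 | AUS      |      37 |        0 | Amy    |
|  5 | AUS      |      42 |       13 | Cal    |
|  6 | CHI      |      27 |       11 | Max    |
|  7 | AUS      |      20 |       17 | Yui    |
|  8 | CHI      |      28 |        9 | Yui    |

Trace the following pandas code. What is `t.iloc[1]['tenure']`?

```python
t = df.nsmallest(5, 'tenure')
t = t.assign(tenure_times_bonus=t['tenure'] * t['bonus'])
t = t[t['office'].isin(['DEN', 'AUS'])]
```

take 5 rows with smallest tenure:
  office  bonus  tenure  name
4    AUS     37       0   Amy
0    CHI     24       3   Yui
1    DEN     17       4  Dana
8    CHI     28       9   Yui
6    CHI     27      11   Max
add column tenure_times_bonus = t['tenure'] * t['bonus']:
  office  bonus  tenure  name  tenure_times_bonus
4    AUS     37       0   Amy                   0
0    CHI     24       3   Yui                  72
1    DEN     17       4  Dana                  68
8    CHI     28       9   Yui                 252
6    CHI     27      11   Max                 297
filter rows where office in ['DEN', 'AUS']:
  office  bonus  tenure  name  tenure_times_bonus
4    AUS     37       0   Amy                   0
1    DEN     17       4  Dana                  68
value at position 1, column 'tenure' → 4

4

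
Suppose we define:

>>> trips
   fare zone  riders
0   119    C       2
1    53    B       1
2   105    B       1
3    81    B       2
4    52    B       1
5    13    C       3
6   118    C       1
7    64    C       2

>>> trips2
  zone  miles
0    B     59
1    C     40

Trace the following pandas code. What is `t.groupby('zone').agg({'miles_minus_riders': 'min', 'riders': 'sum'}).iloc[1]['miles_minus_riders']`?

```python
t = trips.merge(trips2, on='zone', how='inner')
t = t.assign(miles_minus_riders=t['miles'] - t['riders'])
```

merge on 'zone' (how='inner') → 8 rows:
   fare zone  riders  miles
0   119    C       2     40
1    53    B       1     59
2   105    B       1     59
3    81    B       2     59
4    52    B       1     59
5    13    C       3     40
6   118    C       1     40
7    64    C       2     40
add column miles_minus_riders = t['miles'] - t['riders']:
   fare zone  riders  miles  miles_minus_riders
0   119    C       2     40                  38
1    53    B       1     59                  58
2   105    B       1     59                  58
3    81    B       2     59                  57
4    52    B       1     59                  58
5    13    C       3     40                  37
6   118    C       1     40                  39
7    64    C       2     40                  38
group by zone: min(miles_minus_riders), sum(riders):
      miles_minus_riders  riders
zone                            
B                     57       5
C                     37       8

37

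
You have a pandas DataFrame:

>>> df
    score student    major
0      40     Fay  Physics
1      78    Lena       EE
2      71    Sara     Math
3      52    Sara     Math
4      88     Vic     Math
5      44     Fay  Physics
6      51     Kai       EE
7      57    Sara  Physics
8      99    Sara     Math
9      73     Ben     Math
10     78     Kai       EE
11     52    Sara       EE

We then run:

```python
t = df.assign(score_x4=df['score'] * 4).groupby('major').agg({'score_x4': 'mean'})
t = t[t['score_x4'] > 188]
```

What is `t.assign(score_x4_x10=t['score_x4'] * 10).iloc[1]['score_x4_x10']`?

add column score_x4 = df['score'] * 4:
    score student    major  score_x4
0      40     Fay  Physics       160
1      78    Lena       EE       312
2      71    Sara     Math       284
3      52    Sara     Math       208
4      88     Vic     Math       352
5      44     Fay  Physics       176
6      51     Kai       EE       204
7      57    Sara  Physics       228
8      99    Sara     Math       396
9      73     Ben     Math       292
10     78     Kai       EE       312
11     52    Sara       EE       208
group by major, mean of score_x4:
         score_x4
major            
EE          259.0
Math        306.4
Physics     188.0
filter rows where score_x4 > 188:
       score_x4
major          
EE        259.0
Math      306.4
add column score_x4_x10 = t['score_x4'] * 10:
       score_x4  score_x4_x10
major                        
EE        259.0        2590.0
Math      306.4        3064.0
Taking the value at position 1, column 'score_x4_x10' gives 3064.0.

3064.0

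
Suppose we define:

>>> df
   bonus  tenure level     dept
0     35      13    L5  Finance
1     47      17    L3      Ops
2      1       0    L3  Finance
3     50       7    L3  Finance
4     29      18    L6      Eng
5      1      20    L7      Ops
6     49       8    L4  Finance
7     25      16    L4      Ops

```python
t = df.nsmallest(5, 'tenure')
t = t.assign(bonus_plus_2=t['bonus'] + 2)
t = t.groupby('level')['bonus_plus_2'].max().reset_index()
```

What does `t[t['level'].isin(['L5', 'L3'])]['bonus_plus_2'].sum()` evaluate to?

89

take 5 rows with smallest tenure:
   bonus  tenure level     dept
2      1       0    L3  Finance
3     50       7    L3  Finance
6     49       8    L4  Finance
0     35      13    L5  Finance
7     25      16    L4      Ops
add column bonus_plus_2 = t['bonus'] + 2:
   bonus  tenure level     dept  bonus_plus_2
2      1       0    L3  Finance             3
3     50       7    L3  Finance            52
6     49       8    L4  Finance            51
0     35      13    L5  Finance            37
7     25      16    L4      Ops            27
group by level, max of bonus_plus_2:
level
L3    52
L4    51
L5    37
Name: bonus_plus_2, dtype: int64
reset_index():
  level  bonus_plus_2
0    L3            52
1    L4            51
2    L5            37
filter rows where level in ['L5', 'L3']:
  level  bonus_plus_2
0    L3            52
2    L5            37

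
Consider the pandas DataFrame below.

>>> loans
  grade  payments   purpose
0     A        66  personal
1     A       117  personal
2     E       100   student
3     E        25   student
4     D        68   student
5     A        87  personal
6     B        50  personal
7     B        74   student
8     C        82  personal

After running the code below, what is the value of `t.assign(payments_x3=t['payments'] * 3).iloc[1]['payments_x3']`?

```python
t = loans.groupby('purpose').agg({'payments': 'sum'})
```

801

group by purpose, sum of payments:
          payments
purpose           
personal       402
student        267
add column payments_x3 = t['payments'] * 3:
          payments  payments_x3
purpose                        
personal       402         1206
student        267          801
Taking the value at position 1, column 'payments_x3' gives 801.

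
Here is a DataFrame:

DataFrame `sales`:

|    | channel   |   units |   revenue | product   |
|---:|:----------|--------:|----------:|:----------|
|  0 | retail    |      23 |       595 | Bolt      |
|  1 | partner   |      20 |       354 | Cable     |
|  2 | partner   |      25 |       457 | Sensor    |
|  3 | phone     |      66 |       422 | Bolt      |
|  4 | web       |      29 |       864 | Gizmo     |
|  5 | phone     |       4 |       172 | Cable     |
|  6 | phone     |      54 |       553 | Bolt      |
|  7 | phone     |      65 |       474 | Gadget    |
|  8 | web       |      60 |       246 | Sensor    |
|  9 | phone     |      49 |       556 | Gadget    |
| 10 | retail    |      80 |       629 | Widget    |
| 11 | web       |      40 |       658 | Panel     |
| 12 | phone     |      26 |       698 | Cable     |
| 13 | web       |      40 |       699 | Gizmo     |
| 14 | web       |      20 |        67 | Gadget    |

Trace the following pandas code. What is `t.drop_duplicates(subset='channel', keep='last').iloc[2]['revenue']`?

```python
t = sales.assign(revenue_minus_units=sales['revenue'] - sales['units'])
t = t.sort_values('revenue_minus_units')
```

698

add column revenue_minus_units = sales['revenue'] - sales['units']:
    channel  units  revenue product  revenue_minus_units
0    retail     23      595    Bolt                  572
1   partner     20      354   Cable                  334
2   partner     25      457  Sensor                  432
3     phone     66      422    Bolt                  356
4       web     29      864   Gizmo                  835
5     phone      4      172   Cable                  168
6     phone     54      553    Bolt                  499
7     phone     65      474  Gadget                  409
8       web     60      246  Sensor                  186
9     phone     49      556  Gadget                  507
10   retail     80      629  Widget                  549
11      web     40      658   Panel                  618
12    phone     26      698   Cable                  672
13      web     40      699   Gizmo                  659
14      web     20       67  Gadget                   47
sort by revenue_minus_units:
    channel  units  revenue product  revenue_minus_units
14      web     20       67  Gadget                   47
5     phone      4      172   Cable                  168
8       web     60      246  Sensor                  186
1   partner     20      354   Cable                  334
3     phone     66      422    Bolt                  356
7     phone     65      474  Gadget                  409
2   partner     25      457  Sensor                  432
6     phone     54      553    Bolt                  499
9     phone     49      556  Gadget                  507
10   retail     80      629  Widget                  549
0    retail     23      595    Bolt                  572
11      web     40      658   Panel                  618
13      web     40      699   Gizmo                  659
12    phone     26      698   Cable                  672
4       web     29      864   Gizmo                  835
drop duplicate channel (keep=last):
    channel  units  revenue product  revenue_minus_units
2   partner     25      457  Sensor                  432
0    retail     23      595    Bolt                  572
12    phone     26      698   Cable                  672
4       web     29      864   Gizmo                  835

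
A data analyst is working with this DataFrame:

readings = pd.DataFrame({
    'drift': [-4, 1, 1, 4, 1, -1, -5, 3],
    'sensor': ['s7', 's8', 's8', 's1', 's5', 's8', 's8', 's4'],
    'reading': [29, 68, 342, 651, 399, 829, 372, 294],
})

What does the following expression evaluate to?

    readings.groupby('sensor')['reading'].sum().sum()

2984

group by sensor, sum of reading:
sensor
s1     651
s4     294
s5     399
s7      29
s8    1611
Name: reading, dtype: int64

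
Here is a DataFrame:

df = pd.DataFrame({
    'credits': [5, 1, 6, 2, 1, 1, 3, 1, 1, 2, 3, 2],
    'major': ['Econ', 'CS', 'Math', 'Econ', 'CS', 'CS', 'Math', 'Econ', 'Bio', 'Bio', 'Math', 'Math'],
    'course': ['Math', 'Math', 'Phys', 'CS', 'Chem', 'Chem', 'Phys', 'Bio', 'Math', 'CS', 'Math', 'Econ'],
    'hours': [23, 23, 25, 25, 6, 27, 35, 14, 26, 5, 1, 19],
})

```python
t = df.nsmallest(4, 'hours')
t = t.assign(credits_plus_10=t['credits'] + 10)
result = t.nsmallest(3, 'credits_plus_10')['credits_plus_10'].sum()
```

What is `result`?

take 4 rows with smallest hours:
    credits major course  hours
10        3  Math   Math      1
9         2   Bio     CS      5
4         1    CS   Chem      6
7         1  Econ    Bio     14
add column credits_plus_10 = t['credits'] + 10:
    credits major course  hours  credits_plus_10
10        3  Math   Math      1               13
9         2   Bio     CS      5               12
4         1    CS   Chem      6               11
7         1  Econ    Bio     14               11
take 3 rows with smallest credits_plus_10:
   credits major course  hours  credits_plus_10
4        1    CS   Chem      6               11
7        1  Econ    Bio     14               11
9        2   Bio     CS      5               12
sum of column 'credits_plus_10' → 34

34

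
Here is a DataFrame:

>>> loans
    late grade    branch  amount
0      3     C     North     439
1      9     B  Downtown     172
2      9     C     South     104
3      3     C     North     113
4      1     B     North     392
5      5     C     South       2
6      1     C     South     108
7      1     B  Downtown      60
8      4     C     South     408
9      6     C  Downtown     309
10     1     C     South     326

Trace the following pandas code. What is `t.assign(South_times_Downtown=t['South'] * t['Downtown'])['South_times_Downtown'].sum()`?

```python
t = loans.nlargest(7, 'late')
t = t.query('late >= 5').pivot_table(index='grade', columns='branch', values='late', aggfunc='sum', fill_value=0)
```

84

take 7 rows with largest late:
   late grade    branch  amount
1     9     B  Downtown     172
2     9     C     South     104
9     6     C  Downtown     309
5     5     C     South       2
8     4     C     South     408
0     3     C     North     439
3     3     C     North     113
filter rows where late >= 5:
   late grade    branch  amount
1     9     B  Downtown     172
2     9     C     South     104
9     6     C  Downtown     309
5     5     C     South       2
pivot: rows=grade, cols=branch, sum(late):
branch  Downtown  South
grade                  
B              9      0
C              6     14
add column South_times_Downtown = t['South'] * t['Downtown']:
branch  Downtown  South  South_times_Downtown
grade                                        
B              9      0                     0
C              6     14                    84
sum of column 'South_times_Downtown' → 84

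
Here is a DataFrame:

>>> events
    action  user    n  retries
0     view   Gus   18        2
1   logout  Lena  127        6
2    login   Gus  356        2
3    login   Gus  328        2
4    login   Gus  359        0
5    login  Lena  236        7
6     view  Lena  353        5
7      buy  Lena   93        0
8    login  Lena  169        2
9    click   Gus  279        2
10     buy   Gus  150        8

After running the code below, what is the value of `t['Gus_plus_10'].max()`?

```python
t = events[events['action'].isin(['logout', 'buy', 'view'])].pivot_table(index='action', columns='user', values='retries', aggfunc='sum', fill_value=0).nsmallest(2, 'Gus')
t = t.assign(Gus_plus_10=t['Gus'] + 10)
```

filter rows where action in ['logout', 'buy', 'view']:
    action  user    n  retries
0     view   Gus   18        2
1   logout  Lena  127        6
6     view  Lena  353        5
7      buy  Lena   93        0
10     buy   Gus  150        8
pivot: rows=action, cols=user, sum(retries):
user    Gus  Lena
action           
buy       8     0
logout    0     6
view      2     5
take 2 rows with smallest Gus:
user    Gus  Lena
action           
logout    0     6
view      2     5
add column Gus_plus_10 = t['Gus'] + 10:
user    Gus  Lena  Gus_plus_10
action                        
logout    0     6           10
view      2     5           12
Then the max of column 'Gus_plus_10': 12

12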